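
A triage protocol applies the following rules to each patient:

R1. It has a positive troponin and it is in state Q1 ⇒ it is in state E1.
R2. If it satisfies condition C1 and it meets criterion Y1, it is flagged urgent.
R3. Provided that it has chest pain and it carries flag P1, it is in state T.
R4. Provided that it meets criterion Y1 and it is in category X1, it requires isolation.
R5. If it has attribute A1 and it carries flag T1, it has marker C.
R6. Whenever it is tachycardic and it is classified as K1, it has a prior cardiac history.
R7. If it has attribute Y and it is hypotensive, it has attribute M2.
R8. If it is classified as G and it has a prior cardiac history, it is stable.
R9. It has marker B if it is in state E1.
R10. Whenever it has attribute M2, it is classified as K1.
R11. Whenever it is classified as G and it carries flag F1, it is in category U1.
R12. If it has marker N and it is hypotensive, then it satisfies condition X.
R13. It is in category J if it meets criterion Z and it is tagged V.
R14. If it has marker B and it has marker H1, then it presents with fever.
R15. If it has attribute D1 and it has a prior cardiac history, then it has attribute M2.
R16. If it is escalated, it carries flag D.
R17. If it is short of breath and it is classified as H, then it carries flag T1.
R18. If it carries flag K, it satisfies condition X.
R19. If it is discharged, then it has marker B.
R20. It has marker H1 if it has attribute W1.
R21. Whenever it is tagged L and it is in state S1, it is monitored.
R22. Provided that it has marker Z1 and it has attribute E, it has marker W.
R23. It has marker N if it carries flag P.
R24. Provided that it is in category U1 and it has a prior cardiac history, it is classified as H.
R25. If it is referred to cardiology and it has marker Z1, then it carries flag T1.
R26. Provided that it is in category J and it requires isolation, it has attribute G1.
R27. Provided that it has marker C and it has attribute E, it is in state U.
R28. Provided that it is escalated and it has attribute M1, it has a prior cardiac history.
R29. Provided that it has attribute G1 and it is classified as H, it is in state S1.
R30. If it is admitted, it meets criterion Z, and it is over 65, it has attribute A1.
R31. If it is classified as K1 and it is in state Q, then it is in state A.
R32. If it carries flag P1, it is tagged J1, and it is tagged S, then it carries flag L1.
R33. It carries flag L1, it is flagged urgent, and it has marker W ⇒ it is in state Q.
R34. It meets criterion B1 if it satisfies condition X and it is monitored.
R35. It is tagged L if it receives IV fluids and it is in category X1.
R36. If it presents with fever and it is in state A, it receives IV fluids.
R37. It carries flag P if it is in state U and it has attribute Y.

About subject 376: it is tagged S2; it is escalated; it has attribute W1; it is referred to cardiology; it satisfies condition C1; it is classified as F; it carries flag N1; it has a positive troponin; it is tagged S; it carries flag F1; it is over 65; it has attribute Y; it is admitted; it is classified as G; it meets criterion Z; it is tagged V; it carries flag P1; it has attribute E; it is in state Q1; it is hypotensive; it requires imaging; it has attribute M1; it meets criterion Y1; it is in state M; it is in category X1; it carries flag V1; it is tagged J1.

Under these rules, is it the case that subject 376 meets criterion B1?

Forward chaining from the given facts derives: is in state E1, is flagged urgent, requires isolation, has attribute M2, has marker B, is classified as K1, is in category U1, is in category J, carries flag D, has marker H1, has attribute G1, has a prior cardiac history, has attribute A1, carries flag L1, is stable, presents with fever, is classified as H, is in state S1.
The only rule concluding "it meets criterion B1" is R34, which needs "it satisfies condition X"; that is never established.

No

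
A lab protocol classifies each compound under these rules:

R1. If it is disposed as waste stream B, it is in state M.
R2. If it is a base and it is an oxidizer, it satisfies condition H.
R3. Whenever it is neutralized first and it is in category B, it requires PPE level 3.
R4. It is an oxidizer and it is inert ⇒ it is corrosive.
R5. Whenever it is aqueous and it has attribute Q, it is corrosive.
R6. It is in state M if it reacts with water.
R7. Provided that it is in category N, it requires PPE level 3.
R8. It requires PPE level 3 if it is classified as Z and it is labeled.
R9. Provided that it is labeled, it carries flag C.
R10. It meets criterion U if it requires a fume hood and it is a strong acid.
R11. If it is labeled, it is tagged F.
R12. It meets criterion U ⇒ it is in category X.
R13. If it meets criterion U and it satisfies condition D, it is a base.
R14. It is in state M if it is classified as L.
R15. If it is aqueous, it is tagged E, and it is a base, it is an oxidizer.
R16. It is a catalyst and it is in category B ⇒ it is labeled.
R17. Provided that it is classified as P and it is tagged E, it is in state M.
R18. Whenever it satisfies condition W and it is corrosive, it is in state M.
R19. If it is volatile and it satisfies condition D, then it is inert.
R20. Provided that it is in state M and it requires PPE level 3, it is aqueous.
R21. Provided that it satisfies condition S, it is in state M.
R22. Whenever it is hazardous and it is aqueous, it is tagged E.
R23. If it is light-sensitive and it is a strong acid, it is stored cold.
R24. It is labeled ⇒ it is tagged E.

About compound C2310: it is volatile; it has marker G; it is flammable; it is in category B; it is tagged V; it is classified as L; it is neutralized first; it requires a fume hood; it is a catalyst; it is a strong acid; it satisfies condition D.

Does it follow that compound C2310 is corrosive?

Yes

By R3 (it is neutralized first, it is in category B): it requires PPE level 3.
By R10 (it requires a fume hood, it is a strong acid): it meets criterion U.
By R13 (it meets criterion U, it satisfies condition D): it is a base.
By R14 (it is classified as L): it is in state M.
By R16 (it is a catalyst, it is in category B): it is labeled.
By R19 (it is volatile, it satisfies condition D): it is inert.
By R20 (it is in state M, it requires PPE level 3): it is aqueous.
By R24 (it is labeled): it is tagged E.
By R15 (it is aqueous, it is tagged E, it is a base): it is an oxidizer.
By R4 (it is an oxidizer, it is inert): it is corrosive.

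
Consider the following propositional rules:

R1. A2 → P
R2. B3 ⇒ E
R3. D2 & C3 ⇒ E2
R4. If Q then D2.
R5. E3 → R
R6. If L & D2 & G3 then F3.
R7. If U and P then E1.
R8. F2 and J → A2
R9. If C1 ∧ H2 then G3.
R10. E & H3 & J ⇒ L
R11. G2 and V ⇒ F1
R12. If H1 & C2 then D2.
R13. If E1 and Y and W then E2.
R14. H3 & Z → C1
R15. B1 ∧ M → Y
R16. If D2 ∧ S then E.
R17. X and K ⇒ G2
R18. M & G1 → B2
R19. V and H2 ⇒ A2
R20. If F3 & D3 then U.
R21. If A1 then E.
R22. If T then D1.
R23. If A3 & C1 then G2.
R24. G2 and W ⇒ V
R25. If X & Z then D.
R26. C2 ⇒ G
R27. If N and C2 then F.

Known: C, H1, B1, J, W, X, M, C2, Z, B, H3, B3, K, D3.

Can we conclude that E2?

No

Forward chaining from the given facts derives: E, L, D2, C1, Y, G2, V, D, G, F1.
Rules concluding E2: R3 needs C3; R13 needs E1 — none of these are established.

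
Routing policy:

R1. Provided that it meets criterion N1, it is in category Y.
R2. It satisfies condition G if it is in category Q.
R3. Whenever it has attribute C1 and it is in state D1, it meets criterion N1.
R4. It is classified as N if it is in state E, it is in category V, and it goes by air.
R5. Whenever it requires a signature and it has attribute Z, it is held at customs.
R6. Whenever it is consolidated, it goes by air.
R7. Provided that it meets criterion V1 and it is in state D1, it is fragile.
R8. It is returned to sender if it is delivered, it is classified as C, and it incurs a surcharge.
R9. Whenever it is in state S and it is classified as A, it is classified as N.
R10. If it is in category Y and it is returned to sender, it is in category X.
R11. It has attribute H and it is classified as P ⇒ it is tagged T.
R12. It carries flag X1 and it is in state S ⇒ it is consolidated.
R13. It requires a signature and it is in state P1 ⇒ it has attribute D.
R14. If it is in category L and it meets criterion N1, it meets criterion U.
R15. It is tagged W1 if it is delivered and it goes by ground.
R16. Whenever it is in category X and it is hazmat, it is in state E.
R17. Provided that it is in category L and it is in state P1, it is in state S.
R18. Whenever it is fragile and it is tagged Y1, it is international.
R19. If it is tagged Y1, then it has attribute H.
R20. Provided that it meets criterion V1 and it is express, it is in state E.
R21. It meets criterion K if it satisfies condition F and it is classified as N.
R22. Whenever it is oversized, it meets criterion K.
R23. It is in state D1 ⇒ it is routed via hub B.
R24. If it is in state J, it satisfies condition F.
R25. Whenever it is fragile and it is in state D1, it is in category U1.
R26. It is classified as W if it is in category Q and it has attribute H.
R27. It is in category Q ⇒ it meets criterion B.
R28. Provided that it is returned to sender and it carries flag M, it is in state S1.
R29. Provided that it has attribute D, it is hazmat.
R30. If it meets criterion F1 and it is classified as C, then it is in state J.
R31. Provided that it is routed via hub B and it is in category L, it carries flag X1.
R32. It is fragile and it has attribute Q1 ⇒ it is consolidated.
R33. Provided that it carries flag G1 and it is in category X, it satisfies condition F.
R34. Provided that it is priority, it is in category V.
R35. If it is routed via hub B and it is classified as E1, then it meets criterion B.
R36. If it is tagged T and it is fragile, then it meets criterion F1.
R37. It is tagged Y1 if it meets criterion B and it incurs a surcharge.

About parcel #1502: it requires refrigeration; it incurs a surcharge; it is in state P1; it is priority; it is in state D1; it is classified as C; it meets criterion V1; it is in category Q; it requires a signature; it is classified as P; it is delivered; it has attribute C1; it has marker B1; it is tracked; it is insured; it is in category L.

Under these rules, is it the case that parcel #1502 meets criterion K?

By R3 (it has attribute C1, it is in state D1): it meets criterion N1.
By R7 (it meets criterion V1, it is in state D1): it is fragile.
By R8 (it is delivered, it is classified as C, it incurs a surcharge): it is returned to sender.
By R13 (it requires a signature, it is in state P1): it has attribute D.
By R17 (it is in category L, it is in state P1): it is in state S.
By R23 (it is in state D1): it is routed via hub B.
By R27 (it is in category Q): it meets criterion B.
By R29 (it has attribute D): it is hazmat.
By R31 (it is routed via hub B, it is in category L): it carries flag X1.
By R34 (it is priority): it is in category V.
By R37 (it meets criterion B, it incurs a surcharge): it is tagged Y1.
By R1 (it meets criterion N1): it is in category Y.
By R10 (it is in category Y, it is returned to sender): it is in category X.
By R12 (it carries flag X1, it is in state S): it is consolidated.
By R16 (it is in category X, it is hazmat): it is in state E.
By R19 (it is tagged Y1): it has attribute H.
By R6 (it is consolidated): it goes by air.
By R11 (it has attribute H, it is classified as P): it is tagged T.
By R36 (it is tagged T, it is fragile): it meets criterion F1.
By R4 (it is in state E, it is in category V, it goes by air): it is classified as N.
By R30 (it meets criterion F1, it is classified as C): it is in state J.
By R24 (it is in state J): it satisfies condition F.
By R21 (it satisfies condition F, it is classified as N): it meets criterion K.

Yes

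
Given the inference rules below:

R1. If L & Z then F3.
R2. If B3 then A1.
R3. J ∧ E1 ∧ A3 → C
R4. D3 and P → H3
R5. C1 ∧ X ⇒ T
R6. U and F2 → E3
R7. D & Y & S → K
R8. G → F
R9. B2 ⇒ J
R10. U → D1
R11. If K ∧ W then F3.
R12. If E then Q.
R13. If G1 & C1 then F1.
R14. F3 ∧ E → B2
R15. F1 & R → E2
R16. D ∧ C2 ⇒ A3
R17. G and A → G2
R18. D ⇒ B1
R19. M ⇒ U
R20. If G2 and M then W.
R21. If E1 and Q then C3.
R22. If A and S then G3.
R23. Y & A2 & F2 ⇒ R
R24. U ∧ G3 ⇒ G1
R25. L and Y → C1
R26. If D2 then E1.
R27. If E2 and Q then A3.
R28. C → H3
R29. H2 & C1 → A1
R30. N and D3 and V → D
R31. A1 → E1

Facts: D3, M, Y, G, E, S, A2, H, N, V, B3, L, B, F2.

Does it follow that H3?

No

Forward chaining from the given facts derives: A1, F, Q, U, R, C1, D, E1, E3, K, D1, B1, C3.
Rules concluding H3: R4 needs P; R28 needs C — none of these are established.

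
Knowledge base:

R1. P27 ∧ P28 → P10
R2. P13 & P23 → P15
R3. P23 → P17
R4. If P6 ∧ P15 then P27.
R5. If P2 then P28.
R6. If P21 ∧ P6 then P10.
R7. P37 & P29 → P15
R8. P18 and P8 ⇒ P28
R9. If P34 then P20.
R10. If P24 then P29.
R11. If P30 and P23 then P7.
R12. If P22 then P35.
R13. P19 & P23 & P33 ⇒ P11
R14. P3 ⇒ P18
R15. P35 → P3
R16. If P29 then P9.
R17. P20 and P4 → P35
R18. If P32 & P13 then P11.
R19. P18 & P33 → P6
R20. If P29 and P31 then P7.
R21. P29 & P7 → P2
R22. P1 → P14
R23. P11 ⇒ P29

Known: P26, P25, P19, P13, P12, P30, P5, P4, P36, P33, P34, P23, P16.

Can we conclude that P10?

Yes

P15  (by R2: P13, P23)
P20  (by R9: P34)
P7  (by R11: P30, P23)
P11  (by R13: P19, P23, P33)
P35  (by R17: P20, P4)
P29  (by R23: P11)
P3  (by R15: P35)
P2  (by R21: P29, P7)
P28  (by R5: P2)
P18  (by R14: P3)
P6  (by R19: P18, P33)
P27  (by R4: P6, P15)
P10  (by R1: P27, P28)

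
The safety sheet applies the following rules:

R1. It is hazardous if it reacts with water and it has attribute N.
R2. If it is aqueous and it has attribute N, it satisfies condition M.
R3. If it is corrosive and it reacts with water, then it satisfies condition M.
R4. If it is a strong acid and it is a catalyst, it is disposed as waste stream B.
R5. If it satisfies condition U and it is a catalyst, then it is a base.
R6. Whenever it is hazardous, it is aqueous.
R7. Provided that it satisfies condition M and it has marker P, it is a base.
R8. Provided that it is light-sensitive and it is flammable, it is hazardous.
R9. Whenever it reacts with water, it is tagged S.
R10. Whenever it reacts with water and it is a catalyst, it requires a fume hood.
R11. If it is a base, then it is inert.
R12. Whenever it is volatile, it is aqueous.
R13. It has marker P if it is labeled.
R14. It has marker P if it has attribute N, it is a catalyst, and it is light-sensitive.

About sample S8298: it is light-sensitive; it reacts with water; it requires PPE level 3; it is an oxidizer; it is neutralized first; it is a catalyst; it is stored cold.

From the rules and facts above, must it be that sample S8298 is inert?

Forward chaining from the given facts derives: is tagged S, requires a fume hood.
The only rule concluding "it is inert" is R11, which needs "it is a base"; that is never established.

No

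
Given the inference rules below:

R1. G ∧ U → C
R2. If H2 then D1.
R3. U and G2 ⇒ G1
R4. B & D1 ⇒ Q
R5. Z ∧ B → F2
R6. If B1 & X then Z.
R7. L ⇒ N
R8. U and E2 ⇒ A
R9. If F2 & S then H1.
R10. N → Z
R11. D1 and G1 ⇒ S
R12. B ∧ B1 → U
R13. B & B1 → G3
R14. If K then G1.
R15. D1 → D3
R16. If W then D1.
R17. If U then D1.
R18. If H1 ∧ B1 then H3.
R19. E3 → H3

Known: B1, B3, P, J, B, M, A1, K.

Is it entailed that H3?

No

Forward chaining from the given facts derives: U, G3, G1, D1, Q, S, D3.
Rules concluding H3: R18 needs H1; R19 needs E3 — none of these are established.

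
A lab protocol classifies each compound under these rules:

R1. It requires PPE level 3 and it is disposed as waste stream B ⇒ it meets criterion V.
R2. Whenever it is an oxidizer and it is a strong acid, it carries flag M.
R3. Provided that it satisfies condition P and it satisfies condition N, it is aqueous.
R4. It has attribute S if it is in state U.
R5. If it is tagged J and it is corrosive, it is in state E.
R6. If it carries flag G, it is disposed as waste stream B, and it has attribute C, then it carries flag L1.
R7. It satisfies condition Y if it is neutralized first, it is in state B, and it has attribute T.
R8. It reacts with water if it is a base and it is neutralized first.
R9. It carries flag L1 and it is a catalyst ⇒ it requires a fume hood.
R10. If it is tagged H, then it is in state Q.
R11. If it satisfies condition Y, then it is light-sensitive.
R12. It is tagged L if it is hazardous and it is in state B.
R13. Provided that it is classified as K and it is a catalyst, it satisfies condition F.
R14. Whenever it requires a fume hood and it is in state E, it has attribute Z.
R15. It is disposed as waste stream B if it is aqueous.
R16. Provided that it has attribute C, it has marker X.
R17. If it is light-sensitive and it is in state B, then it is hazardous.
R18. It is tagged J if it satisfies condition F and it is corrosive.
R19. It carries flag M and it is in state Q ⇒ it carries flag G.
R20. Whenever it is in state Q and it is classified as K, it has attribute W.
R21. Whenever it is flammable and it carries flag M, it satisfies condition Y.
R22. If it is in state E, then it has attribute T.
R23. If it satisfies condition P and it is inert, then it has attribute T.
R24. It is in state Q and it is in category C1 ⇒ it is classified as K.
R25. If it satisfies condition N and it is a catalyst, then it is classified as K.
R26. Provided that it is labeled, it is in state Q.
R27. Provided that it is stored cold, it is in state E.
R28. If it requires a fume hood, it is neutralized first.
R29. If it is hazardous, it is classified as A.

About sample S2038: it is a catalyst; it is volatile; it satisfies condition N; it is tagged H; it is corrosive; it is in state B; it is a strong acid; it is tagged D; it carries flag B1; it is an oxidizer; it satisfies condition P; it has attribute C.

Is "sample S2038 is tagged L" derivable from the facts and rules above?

Yes

By R2 (it is an oxidizer, it is a strong acid): it carries flag M.
By R3 (it satisfies condition P, it satisfies condition N): it is aqueous.
By R10 (it is tagged H): it is in state Q.
By R15 (it is aqueous): it is disposed as waste stream B.
By R19 (it carries flag M, it is in state Q): it carries flag G.
By R25 (it satisfies condition N, it is a catalyst): it is classified as K.
By R6 (it carries flag G, it is disposed as waste stream B, it has attribute C): it carries flag L1.
By R9 (it carries flag L1, it is a catalyst): it requires a fume hood.
By R13 (it is classified as K, it is a catalyst): it satisfies condition F.
By R18 (it satisfies condition F, it is corrosive): it is tagged J.
By R28 (it requires a fume hood): it is neutralized first.
By R5 (it is tagged J, it is corrosive): it is in state E.
By R22 (it is in state E): it has attribute T.
By R7 (it is neutralized first, it is in state B, it has attribute T): it satisfies condition Y.
By R11 (it satisfies condition Y): it is light-sensitive.
By R17 (it is light-sensitive, it is in state B): it is hazardous.
By R12 (it is hazardous, it is in state B): it is tagged L.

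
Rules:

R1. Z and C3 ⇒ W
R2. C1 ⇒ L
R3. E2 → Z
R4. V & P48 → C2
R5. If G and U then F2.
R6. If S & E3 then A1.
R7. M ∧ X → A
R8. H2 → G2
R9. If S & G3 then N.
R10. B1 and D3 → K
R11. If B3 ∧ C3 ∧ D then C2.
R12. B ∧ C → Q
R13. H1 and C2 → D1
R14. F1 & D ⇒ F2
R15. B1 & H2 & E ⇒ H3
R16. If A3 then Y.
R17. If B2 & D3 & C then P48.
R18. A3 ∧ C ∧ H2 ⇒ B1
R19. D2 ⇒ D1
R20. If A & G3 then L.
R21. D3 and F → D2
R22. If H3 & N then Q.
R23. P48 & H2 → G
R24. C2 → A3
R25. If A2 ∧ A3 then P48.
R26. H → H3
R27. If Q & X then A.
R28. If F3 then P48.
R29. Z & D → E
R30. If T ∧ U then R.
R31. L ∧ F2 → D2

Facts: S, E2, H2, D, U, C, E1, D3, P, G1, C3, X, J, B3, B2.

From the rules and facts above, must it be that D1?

Forward chaining from the given facts derives: Z, G2, C2, P48, G, A3, E, W, F2, Y, B1, K, H3.
Rules concluding D1: R13 needs H1; R19 needs D2 — none of these are established.

No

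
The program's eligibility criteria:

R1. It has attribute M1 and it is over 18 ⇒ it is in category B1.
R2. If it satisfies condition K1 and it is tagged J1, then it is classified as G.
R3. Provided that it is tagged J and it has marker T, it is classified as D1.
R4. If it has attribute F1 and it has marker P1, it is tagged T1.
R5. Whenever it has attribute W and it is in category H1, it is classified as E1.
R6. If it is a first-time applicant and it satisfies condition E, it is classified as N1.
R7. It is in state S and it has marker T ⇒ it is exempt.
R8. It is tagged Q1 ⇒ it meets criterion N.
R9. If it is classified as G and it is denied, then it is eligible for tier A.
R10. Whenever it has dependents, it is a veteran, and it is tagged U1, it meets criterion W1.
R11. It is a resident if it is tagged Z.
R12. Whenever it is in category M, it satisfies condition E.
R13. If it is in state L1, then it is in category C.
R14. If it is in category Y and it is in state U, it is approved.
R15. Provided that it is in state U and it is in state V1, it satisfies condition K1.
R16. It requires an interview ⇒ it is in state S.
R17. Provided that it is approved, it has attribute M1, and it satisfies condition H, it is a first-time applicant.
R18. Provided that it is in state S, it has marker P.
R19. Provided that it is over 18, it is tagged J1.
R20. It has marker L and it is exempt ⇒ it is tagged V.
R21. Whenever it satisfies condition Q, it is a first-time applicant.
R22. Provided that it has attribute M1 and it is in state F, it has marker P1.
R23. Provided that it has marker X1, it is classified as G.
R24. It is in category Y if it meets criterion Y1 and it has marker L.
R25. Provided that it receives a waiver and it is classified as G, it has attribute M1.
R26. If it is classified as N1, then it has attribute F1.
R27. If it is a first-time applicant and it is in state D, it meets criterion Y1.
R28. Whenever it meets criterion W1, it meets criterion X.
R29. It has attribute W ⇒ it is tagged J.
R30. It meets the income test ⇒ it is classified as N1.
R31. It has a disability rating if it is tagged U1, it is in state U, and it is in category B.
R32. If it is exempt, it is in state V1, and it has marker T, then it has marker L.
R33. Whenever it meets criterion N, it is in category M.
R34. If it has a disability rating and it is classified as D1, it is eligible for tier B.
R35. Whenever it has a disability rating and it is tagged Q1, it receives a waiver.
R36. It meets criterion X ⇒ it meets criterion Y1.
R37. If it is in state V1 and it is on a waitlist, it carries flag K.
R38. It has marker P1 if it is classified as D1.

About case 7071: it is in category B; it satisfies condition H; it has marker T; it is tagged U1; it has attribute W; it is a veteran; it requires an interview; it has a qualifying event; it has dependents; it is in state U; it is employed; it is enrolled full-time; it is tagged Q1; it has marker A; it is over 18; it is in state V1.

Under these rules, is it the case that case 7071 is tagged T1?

Yes

By R8 (it is tagged Q1): it meets criterion N.
By R10 (it has dependents, it is a veteran, it is tagged U1): it meets criterion W1.
By R15 (it is in state U, it is in state V1): it satisfies condition K1.
By R16 (it requires an interview): it is in state S.
By R19 (it is over 18): it is tagged J1.
By R28 (it meets criterion W1): it meets criterion X.
By R29 (it has attribute W): it is tagged J.
By R31 (it is tagged U1, it is in state U, it is in category B): it has a disability rating.
By R33 (it meets criterion N): it is in category M.
By R35 (it has a disability rating, it is tagged Q1): it receives a waiver.
By R36 (it meets criterion X): it meets criterion Y1.
By R2 (it satisfies condition K1, it is tagged J1): it is classified as G.
By R3 (it is tagged J, it has marker T): it is classified as D1.
By R7 (it is in state S, it has marker T): it is exempt.
By R12 (it is in category M): it satisfies condition E.
By R25 (it receives a waiver, it is classified as G): it has attribute M1.
By R32 (it is exempt, it is in state V1, it has marker T): it has marker L.
By R38 (it is classified as D1): it has marker P1.
By R24 (it meets criterion Y1, it has marker L): it is in category Y.
By R14 (it is in category Y, it is in state U): it is approved.
By R17 (it is approved, it has attribute M1, it satisfies condition H): it is a first-time applicant.
By R6 (it is a first-time applicant, it satisfies condition E): it is classified as N1.
By R26 (it is classified as N1): it has attribute F1.
By R4 (it has attribute F1, it has marker P1): it is tagged T1.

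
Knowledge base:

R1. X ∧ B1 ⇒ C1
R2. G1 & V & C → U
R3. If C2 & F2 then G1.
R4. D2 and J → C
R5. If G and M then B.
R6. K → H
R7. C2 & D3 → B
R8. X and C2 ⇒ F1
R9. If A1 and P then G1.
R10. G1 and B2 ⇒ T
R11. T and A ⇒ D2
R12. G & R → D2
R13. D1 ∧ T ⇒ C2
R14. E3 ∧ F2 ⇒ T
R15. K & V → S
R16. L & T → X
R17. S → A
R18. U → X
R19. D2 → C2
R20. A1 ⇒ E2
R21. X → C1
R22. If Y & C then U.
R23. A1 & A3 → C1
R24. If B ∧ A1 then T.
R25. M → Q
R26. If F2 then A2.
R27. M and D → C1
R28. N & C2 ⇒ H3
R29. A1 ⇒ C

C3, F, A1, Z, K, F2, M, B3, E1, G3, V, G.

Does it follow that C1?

B  (by R5: G, M)
S  (by R15: K, V)
A  (by R17: S)
T  (by R24: B, A1)
C  (by R29: A1)
D2  (by R11: T, A)
C2  (by R19: D2)
G1  (by R3: C2, F2)
U  (by R2: G1, V, C)
X  (by R18: U)
C1  (by R21: X)

Yes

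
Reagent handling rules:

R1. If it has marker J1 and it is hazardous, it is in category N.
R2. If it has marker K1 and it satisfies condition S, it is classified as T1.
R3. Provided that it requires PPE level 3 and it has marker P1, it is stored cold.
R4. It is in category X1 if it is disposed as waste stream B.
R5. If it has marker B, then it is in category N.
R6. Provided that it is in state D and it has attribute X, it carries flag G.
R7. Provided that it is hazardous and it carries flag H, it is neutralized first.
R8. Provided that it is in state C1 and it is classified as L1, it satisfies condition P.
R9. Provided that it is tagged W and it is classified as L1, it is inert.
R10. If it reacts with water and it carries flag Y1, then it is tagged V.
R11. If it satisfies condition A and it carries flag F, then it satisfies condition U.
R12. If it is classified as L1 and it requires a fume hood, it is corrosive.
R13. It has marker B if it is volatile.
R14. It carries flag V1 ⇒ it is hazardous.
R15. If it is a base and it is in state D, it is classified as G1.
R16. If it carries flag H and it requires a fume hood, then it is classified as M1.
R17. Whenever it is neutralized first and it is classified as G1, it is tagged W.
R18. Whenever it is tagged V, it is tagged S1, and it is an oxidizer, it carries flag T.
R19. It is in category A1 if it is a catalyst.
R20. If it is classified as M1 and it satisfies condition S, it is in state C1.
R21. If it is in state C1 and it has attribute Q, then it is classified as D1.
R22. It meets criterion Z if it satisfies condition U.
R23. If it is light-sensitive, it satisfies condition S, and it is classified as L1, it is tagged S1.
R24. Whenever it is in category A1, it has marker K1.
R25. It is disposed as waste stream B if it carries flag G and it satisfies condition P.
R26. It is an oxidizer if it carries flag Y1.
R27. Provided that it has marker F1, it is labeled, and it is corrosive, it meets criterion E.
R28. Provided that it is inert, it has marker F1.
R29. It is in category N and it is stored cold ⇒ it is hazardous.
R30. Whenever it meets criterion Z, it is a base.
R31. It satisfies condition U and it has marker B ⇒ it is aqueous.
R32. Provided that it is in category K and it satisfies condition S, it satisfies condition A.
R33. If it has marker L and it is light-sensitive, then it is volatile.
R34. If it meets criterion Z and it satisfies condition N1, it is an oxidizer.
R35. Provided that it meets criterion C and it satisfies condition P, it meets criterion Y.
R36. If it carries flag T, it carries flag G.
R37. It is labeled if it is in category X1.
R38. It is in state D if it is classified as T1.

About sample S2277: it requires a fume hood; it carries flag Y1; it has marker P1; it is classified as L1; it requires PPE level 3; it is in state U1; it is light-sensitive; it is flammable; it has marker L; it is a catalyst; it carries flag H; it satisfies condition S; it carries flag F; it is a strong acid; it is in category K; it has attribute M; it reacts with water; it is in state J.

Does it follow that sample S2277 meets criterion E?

Yes

By R3 (it requires PPE level 3, it has marker P1): it is stored cold.
By R10 (it reacts with water, it carries flag Y1): it is tagged V.
By R12 (it is classified as L1, it requires a fume hood): it is corrosive.
By R16 (it carries flag H, it requires a fume hood): it is classified as M1.
By R19 (it is a catalyst): it is in category A1.
By R20 (it is classified as M1, it satisfies condition S): it is in state C1.
By R23 (it is light-sensitive, it satisfies condition S, it is classified as L1): it is tagged S1.
By R24 (it is in category A1): it has marker K1.
By R26 (it carries flag Y1): it is an oxidizer.
By R32 (it is in category K, it satisfies condition S): it satisfies condition A.
By R33 (it has marker L, it is light-sensitive): it is volatile.
By R2 (it has marker K1, it satisfies condition S): it is classified as T1.
By R8 (it is in state C1, it is classified as L1): it satisfies condition P.
By R11 (it satisfies condition A, it carries flag F): it satisfies condition U.
By R13 (it is volatile): it has marker B.
By R18 (it is tagged V, it is tagged S1, it is an oxidizer): it carries flag T.
By R22 (it satisfies condition U): it meets criterion Z.
By R30 (it meets criterion Z): it is a base.
By R36 (it carries flag T): it carries flag G.
By R38 (it is classified as T1): it is in state D.
By R5 (it has marker B): it is in category N.
By R15 (it is a base, it is in state D): it is classified as G1.
By R25 (it carries flag G, it satisfies condition P): it is disposed as waste stream B.
By R29 (it is in category N, it is stored cold): it is hazardous.
By R4 (it is disposed as waste stream B): it is in category X1.
By R7 (it is hazardous, it carries flag H): it is neutralized first.
By R17 (it is neutralized first, it is classified as G1): it is tagged W.
By R37 (it is in category X1): it is labeled.
By R9 (it is tagged W, it is classified as L1): it is inert.
By R28 (it is inert): it has marker F1.
By R27 (it has marker F1, it is labeled, it is corrosive): it meets criterion E.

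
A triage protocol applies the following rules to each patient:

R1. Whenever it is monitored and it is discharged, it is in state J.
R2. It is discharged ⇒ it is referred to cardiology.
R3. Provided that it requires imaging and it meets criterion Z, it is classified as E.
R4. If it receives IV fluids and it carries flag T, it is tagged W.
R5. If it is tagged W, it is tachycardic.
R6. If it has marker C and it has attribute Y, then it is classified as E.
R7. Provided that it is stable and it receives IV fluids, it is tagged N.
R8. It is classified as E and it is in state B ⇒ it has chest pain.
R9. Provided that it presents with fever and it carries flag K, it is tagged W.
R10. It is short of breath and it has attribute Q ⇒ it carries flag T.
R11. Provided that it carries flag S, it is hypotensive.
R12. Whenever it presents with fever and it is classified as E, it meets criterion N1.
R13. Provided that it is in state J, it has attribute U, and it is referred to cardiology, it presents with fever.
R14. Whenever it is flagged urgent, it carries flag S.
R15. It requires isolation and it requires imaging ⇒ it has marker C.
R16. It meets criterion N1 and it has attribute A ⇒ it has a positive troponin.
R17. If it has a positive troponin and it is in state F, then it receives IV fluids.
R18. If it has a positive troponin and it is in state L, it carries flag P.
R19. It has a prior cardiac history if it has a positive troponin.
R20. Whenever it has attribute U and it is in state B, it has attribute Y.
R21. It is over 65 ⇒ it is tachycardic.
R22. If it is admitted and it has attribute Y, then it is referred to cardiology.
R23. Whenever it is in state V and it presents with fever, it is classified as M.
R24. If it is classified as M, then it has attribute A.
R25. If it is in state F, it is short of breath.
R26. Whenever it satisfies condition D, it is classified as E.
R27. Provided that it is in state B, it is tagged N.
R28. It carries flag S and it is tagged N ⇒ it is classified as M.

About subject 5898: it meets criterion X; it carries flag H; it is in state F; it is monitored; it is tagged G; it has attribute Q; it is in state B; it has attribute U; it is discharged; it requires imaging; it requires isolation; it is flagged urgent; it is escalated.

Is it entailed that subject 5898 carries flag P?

Forward chaining from the given facts derives: is in state J, is referred to cardiology, presents with fever, carries flag S, has marker C, has attribute Y, is short of breath, is tagged N, is classified as M, is classified as E, has chest pain, carries flag T, is hypotensive, meets criterion N1, has attribute A, has a positive troponin, receives IV fluids, has a prior cardiac history, is tagged W, is tachycardic.
The only rule concluding "it carries flag P" is R18, which needs "it is in state L"; that is never established.

No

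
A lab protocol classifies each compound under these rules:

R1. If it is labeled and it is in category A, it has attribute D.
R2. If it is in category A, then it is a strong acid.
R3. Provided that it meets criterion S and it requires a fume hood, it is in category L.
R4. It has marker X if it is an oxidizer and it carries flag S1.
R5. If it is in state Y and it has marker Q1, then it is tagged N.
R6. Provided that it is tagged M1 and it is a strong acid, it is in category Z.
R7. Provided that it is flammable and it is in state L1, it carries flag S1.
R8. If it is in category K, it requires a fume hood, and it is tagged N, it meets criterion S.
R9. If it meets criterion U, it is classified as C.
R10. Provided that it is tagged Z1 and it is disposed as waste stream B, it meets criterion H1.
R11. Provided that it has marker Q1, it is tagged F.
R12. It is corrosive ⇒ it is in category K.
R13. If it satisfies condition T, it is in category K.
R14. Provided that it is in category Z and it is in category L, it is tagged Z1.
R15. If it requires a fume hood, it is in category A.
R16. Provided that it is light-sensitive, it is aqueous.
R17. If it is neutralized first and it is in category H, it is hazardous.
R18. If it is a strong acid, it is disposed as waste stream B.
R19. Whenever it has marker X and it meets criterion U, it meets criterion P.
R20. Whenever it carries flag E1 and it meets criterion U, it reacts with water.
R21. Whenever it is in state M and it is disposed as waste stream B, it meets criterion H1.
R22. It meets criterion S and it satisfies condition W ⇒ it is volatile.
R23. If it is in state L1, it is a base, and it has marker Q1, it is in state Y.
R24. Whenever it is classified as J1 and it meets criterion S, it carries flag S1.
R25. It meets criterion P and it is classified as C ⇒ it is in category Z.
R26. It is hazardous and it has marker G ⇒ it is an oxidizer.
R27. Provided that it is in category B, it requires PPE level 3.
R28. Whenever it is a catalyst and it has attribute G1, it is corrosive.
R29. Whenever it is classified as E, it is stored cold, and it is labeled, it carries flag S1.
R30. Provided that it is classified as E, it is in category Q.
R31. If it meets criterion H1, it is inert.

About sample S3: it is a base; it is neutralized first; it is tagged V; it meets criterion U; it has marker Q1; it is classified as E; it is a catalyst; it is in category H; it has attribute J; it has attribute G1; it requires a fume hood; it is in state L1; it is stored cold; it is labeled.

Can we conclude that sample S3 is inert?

No

Forward chaining from the given facts derives: is classified as C, is tagged F, is in category A, is hazardous, is in state Y, is corrosive, carries flag S1, is in category Q, has attribute D, is a strong acid, is tagged N, is in category K, is disposed as waste stream B, meets criterion S, is in category L.
The only rule concluding "it is inert" is R31, which needs "it meets criterion H1"; that is never established.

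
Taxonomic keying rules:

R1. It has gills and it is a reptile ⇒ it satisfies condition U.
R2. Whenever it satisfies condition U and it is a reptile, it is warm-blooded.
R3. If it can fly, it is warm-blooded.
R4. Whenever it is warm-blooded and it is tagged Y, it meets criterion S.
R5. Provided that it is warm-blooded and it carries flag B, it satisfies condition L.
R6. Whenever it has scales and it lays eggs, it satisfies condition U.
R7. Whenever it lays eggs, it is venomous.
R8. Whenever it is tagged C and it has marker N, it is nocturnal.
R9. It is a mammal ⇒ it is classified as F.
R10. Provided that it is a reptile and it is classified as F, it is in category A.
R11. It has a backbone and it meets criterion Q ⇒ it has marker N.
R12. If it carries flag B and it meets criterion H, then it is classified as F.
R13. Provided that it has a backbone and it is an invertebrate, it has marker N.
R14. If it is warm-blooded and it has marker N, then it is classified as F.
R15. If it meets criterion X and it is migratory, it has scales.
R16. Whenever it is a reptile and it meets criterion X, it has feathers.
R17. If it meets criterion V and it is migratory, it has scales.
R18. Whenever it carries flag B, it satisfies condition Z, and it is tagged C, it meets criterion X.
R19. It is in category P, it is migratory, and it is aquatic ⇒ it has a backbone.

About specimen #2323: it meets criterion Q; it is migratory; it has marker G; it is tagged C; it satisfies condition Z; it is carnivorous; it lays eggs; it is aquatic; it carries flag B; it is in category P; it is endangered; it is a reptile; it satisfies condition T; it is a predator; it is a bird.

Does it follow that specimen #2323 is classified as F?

Yes

By R18 (it carries flag B, it satisfies condition Z, it is tagged C): it meets criterion X.
By R19 (it is in category P, it is migratory, it is aquatic): it has a backbone.
By R11 (it has a backbone, it meets criterion Q): it has marker N.
By R15 (it meets criterion X, it is migratory): it has scales.
By R6 (it has scales, it lays eggs): it satisfies condition U.
By R2 (it satisfies condition U, it is a reptile): it is warm-blooded.
By R14 (it is warm-blooded, it has marker N): it is classified as F.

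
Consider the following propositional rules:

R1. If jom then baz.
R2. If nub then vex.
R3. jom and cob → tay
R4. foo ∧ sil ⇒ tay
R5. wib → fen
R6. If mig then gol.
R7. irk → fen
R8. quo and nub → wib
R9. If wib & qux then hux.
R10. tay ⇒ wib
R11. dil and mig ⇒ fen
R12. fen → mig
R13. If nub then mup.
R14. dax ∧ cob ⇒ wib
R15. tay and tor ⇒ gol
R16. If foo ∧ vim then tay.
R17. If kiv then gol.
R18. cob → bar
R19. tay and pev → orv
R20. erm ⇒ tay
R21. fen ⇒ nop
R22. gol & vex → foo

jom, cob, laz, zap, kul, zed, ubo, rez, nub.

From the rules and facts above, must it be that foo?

vex  (by R2: nub)
tay  (by R3: jom, cob)
wib  (by R10: tay)
fen  (by R5: wib)
mig  (by R12: fen)
gol  (by R6: mig)
foo  (by R22: gol, vex)

Yes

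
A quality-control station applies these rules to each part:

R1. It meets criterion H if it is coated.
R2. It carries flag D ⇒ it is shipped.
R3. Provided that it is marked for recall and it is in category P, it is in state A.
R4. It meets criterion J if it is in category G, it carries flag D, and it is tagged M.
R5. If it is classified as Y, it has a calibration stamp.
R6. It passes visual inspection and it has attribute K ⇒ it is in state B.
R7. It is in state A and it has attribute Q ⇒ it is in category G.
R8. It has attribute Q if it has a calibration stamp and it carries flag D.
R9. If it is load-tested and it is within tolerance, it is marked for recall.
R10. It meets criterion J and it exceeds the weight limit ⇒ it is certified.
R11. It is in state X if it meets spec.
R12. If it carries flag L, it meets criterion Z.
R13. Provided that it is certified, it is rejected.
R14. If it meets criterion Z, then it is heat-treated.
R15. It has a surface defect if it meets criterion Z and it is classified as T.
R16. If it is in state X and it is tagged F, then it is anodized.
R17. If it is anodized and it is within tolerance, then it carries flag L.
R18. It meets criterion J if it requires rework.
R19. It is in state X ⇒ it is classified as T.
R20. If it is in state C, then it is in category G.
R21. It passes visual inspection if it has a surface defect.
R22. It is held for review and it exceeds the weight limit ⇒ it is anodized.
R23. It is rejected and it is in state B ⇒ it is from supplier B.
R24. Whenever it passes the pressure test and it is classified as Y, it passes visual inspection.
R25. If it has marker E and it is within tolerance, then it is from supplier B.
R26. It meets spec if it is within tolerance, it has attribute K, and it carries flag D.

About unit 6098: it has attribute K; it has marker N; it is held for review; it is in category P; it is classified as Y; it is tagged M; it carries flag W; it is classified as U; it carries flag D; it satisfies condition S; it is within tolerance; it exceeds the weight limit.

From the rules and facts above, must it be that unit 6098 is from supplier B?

Forward chaining from the given facts derives: is shipped, has a calibration stamp, has attribute Q, is anodized, meets spec, is in state X, carries flag L, is classified as T, meets criterion Z, is heat-treated, has a surface defect, passes visual inspection, is in state B.
Rules concluding "it is from supplier B": R23 needs "it is rejected"; R25 needs "it has marker E" — none of these are established.

No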